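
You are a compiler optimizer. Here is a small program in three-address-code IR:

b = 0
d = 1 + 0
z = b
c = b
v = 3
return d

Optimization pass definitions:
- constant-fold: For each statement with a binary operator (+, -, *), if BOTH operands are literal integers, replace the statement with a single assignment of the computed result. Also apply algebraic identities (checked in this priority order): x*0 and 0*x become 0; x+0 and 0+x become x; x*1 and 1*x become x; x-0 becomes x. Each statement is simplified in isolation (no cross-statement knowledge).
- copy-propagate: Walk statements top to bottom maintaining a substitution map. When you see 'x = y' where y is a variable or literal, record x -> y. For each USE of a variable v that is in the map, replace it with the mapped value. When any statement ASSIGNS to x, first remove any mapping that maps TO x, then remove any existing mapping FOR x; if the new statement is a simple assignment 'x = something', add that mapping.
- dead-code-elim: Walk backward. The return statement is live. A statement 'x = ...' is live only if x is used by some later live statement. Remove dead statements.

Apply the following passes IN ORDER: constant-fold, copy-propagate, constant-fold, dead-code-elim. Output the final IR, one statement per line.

Answer: return 1

Derivation:
Initial IR:
  b = 0
  d = 1 + 0
  z = b
  c = b
  v = 3
  return d
After constant-fold (6 stmts):
  b = 0
  d = 1
  z = b
  c = b
  v = 3
  return d
After copy-propagate (6 stmts):
  b = 0
  d = 1
  z = 0
  c = 0
  v = 3
  return 1
After constant-fold (6 stmts):
  b = 0
  d = 1
  z = 0
  c = 0
  v = 3
  return 1
After dead-code-elim (1 stmts):
  return 1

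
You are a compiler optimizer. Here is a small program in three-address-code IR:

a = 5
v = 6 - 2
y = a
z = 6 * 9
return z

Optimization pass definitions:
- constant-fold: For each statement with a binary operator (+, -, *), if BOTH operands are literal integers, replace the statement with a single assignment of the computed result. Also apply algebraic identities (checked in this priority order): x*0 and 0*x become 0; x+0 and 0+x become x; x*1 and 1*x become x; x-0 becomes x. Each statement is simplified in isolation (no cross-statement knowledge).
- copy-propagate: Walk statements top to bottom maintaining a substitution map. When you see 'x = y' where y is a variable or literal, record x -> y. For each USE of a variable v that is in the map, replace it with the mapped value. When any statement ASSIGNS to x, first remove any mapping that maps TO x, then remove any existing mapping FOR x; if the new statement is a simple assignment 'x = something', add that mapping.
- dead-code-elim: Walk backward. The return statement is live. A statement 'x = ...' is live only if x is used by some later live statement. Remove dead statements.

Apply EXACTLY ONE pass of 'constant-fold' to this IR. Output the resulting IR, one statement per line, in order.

Answer: a = 5
v = 4
y = a
z = 54
return z

Derivation:
Applying constant-fold statement-by-statement:
  [1] a = 5  (unchanged)
  [2] v = 6 - 2  -> v = 4
  [3] y = a  (unchanged)
  [4] z = 6 * 9  -> z = 54
  [5] return z  (unchanged)
Result (5 stmts):
  a = 5
  v = 4
  y = a
  z = 54
  return z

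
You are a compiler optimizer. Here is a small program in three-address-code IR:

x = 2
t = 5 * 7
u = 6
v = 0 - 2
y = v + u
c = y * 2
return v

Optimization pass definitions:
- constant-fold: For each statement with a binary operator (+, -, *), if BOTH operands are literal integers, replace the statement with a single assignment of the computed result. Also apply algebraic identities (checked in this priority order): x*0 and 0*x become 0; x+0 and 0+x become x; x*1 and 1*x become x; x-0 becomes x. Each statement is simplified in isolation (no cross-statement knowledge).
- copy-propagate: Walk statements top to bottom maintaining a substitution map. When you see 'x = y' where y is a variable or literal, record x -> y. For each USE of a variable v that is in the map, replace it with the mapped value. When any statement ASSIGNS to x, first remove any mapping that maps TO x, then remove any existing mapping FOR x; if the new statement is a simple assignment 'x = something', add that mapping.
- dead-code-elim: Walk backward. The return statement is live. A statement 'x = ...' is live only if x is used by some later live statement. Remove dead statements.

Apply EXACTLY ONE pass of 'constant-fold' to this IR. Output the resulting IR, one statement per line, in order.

Applying constant-fold statement-by-statement:
  [1] x = 2  (unchanged)
  [2] t = 5 * 7  -> t = 35
  [3] u = 6  (unchanged)
  [4] v = 0 - 2  -> v = -2
  [5] y = v + u  (unchanged)
  [6] c = y * 2  (unchanged)
  [7] return v  (unchanged)
Result (7 stmts):
  x = 2
  t = 35
  u = 6
  v = -2
  y = v + u
  c = y * 2
  return v

Answer: x = 2
t = 35
u = 6
v = -2
y = v + u
c = y * 2
return v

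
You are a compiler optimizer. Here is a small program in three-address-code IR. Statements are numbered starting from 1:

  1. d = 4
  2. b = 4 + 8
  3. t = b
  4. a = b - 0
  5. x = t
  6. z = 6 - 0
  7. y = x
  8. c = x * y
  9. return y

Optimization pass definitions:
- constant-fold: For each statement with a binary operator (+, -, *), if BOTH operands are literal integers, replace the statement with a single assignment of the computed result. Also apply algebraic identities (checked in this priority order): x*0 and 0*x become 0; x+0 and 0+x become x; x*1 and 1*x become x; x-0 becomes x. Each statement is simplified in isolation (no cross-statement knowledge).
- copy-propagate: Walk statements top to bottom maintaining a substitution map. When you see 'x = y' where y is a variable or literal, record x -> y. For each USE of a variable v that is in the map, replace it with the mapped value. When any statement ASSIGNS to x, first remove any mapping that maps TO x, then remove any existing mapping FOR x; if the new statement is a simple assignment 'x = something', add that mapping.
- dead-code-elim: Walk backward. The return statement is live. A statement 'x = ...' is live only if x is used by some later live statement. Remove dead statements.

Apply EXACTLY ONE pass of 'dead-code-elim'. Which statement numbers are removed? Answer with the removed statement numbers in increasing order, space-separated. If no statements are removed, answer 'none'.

Answer: 1 4 6 8

Derivation:
Backward liveness scan:
Stmt 1 'd = 4': DEAD (d not in live set [])
Stmt 2 'b = 4 + 8': KEEP (b is live); live-in = []
Stmt 3 't = b': KEEP (t is live); live-in = ['b']
Stmt 4 'a = b - 0': DEAD (a not in live set ['t'])
Stmt 5 'x = t': KEEP (x is live); live-in = ['t']
Stmt 6 'z = 6 - 0': DEAD (z not in live set ['x'])
Stmt 7 'y = x': KEEP (y is live); live-in = ['x']
Stmt 8 'c = x * y': DEAD (c not in live set ['y'])
Stmt 9 'return y': KEEP (return); live-in = ['y']
Removed statement numbers: [1, 4, 6, 8]
Surviving IR:
  b = 4 + 8
  t = b
  x = t
  y = x
  return y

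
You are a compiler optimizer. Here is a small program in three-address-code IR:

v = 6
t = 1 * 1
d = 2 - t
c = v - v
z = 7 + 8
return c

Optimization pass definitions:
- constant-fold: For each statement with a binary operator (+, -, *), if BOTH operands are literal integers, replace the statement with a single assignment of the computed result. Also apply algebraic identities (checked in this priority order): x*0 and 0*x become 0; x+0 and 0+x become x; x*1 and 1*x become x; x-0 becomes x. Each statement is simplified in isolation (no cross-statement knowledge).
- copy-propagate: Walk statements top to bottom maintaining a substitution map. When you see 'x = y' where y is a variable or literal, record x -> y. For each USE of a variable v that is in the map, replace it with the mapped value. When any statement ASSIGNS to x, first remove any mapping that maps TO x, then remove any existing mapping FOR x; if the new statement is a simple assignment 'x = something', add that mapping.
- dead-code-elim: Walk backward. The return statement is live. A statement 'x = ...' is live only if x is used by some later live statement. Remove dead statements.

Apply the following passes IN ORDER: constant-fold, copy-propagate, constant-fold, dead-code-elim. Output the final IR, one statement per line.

Initial IR:
  v = 6
  t = 1 * 1
  d = 2 - t
  c = v - v
  z = 7 + 8
  return c
After constant-fold (6 stmts):
  v = 6
  t = 1
  d = 2 - t
  c = v - v
  z = 15
  return c
After copy-propagate (6 stmts):
  v = 6
  t = 1
  d = 2 - 1
  c = 6 - 6
  z = 15
  return c
After constant-fold (6 stmts):
  v = 6
  t = 1
  d = 1
  c = 0
  z = 15
  return c
After dead-code-elim (2 stmts):
  c = 0
  return c

Answer: c = 0
return c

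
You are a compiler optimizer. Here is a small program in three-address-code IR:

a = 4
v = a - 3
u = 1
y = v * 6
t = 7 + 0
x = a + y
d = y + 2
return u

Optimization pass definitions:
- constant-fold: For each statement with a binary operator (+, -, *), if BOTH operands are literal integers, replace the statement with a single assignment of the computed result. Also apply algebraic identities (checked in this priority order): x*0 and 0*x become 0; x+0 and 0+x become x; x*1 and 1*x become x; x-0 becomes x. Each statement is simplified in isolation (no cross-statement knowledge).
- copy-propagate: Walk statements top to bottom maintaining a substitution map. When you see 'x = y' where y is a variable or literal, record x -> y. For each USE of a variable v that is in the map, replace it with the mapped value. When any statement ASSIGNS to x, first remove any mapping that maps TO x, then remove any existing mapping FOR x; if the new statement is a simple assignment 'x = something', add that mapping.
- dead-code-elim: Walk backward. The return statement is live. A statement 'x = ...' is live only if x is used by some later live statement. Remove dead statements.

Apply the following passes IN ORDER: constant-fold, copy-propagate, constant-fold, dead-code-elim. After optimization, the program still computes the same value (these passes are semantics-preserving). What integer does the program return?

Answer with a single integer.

Answer: 1

Derivation:
Initial IR:
  a = 4
  v = a - 3
  u = 1
  y = v * 6
  t = 7 + 0
  x = a + y
  d = y + 2
  return u
After constant-fold (8 stmts):
  a = 4
  v = a - 3
  u = 1
  y = v * 6
  t = 7
  x = a + y
  d = y + 2
  return u
After copy-propagate (8 stmts):
  a = 4
  v = 4 - 3
  u = 1
  y = v * 6
  t = 7
  x = 4 + y
  d = y + 2
  return 1
After constant-fold (8 stmts):
  a = 4
  v = 1
  u = 1
  y = v * 6
  t = 7
  x = 4 + y
  d = y + 2
  return 1
After dead-code-elim (1 stmts):
  return 1
Evaluate:
  a = 4  =>  a = 4
  v = a - 3  =>  v = 1
  u = 1  =>  u = 1
  y = v * 6  =>  y = 6
  t = 7 + 0  =>  t = 7
  x = a + y  =>  x = 10
  d = y + 2  =>  d = 8
  return u = 1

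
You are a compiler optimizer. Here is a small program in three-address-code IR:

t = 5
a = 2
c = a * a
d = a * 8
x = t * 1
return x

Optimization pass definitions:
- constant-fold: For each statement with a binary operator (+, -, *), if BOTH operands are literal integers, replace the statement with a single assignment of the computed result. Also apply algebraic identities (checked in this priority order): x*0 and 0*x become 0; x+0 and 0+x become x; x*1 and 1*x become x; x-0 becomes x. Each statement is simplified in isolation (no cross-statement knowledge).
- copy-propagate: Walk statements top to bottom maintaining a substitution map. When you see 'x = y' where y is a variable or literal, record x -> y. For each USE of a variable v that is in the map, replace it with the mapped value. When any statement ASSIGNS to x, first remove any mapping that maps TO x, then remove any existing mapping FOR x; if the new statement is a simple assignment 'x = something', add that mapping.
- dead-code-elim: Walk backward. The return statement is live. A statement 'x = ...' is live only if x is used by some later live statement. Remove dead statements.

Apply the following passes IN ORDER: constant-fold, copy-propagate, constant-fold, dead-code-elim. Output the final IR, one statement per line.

Initial IR:
  t = 5
  a = 2
  c = a * a
  d = a * 8
  x = t * 1
  return x
After constant-fold (6 stmts):
  t = 5
  a = 2
  c = a * a
  d = a * 8
  x = t
  return x
After copy-propagate (6 stmts):
  t = 5
  a = 2
  c = 2 * 2
  d = 2 * 8
  x = 5
  return 5
After constant-fold (6 stmts):
  t = 5
  a = 2
  c = 4
  d = 16
  x = 5
  return 5
After dead-code-elim (1 stmts):
  return 5

Answer: return 5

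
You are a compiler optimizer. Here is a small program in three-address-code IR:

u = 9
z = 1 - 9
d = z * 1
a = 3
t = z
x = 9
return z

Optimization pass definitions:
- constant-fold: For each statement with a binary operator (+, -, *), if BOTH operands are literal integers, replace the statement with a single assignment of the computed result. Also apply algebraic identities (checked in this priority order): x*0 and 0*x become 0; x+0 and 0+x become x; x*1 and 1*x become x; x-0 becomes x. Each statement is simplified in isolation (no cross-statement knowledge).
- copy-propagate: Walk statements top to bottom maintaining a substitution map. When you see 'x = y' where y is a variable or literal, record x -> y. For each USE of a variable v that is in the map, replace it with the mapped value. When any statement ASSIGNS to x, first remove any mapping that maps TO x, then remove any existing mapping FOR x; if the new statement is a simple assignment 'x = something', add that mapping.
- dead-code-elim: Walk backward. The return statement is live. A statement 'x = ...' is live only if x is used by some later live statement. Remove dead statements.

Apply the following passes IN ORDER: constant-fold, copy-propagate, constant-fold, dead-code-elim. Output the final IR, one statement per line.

Initial IR:
  u = 9
  z = 1 - 9
  d = z * 1
  a = 3
  t = z
  x = 9
  return z
After constant-fold (7 stmts):
  u = 9
  z = -8
  d = z
  a = 3
  t = z
  x = 9
  return z
After copy-propagate (7 stmts):
  u = 9
  z = -8
  d = -8
  a = 3
  t = -8
  x = 9
  return -8
After constant-fold (7 stmts):
  u = 9
  z = -8
  d = -8
  a = 3
  t = -8
  x = 9
  return -8
After dead-code-elim (1 stmts):
  return -8

Answer: return -8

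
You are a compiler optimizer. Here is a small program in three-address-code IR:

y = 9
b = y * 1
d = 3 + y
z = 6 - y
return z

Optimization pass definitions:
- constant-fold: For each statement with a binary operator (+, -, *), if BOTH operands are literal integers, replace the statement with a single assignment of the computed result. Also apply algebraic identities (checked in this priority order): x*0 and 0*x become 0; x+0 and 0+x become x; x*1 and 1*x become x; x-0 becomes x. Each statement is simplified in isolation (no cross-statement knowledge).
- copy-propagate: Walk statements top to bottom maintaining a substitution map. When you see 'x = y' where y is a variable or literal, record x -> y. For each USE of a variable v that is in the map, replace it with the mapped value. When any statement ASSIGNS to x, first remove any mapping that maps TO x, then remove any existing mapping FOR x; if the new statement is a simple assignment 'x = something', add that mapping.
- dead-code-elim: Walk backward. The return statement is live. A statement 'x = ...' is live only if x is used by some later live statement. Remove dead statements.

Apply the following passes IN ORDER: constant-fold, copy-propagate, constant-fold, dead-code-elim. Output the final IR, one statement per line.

Initial IR:
  y = 9
  b = y * 1
  d = 3 + y
  z = 6 - y
  return z
After constant-fold (5 stmts):
  y = 9
  b = y
  d = 3 + y
  z = 6 - y
  return z
After copy-propagate (5 stmts):
  y = 9
  b = 9
  d = 3 + 9
  z = 6 - 9
  return z
After constant-fold (5 stmts):
  y = 9
  b = 9
  d = 12
  z = -3
  return z
After dead-code-elim (2 stmts):
  z = -3
  return z

Answer: z = -3
return z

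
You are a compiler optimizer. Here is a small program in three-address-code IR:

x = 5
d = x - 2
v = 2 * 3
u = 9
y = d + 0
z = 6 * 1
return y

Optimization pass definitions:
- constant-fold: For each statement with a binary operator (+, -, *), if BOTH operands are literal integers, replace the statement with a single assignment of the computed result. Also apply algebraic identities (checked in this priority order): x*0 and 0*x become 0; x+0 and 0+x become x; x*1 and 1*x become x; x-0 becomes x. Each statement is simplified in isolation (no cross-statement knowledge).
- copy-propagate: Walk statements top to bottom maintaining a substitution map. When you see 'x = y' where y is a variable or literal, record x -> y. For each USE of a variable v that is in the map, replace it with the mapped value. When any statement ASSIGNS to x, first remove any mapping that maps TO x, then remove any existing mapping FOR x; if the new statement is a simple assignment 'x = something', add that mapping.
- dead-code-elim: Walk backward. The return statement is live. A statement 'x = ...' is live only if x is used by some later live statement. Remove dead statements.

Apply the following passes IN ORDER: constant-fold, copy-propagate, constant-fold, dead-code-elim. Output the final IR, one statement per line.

Answer: d = 3
return d

Derivation:
Initial IR:
  x = 5
  d = x - 2
  v = 2 * 3
  u = 9
  y = d + 0
  z = 6 * 1
  return y
After constant-fold (7 stmts):
  x = 5
  d = x - 2
  v = 6
  u = 9
  y = d
  z = 6
  return y
After copy-propagate (7 stmts):
  x = 5
  d = 5 - 2
  v = 6
  u = 9
  y = d
  z = 6
  return d
After constant-fold (7 stmts):
  x = 5
  d = 3
  v = 6
  u = 9
  y = d
  z = 6
  return d
After dead-code-elim (2 stmts):
  d = 3
  return d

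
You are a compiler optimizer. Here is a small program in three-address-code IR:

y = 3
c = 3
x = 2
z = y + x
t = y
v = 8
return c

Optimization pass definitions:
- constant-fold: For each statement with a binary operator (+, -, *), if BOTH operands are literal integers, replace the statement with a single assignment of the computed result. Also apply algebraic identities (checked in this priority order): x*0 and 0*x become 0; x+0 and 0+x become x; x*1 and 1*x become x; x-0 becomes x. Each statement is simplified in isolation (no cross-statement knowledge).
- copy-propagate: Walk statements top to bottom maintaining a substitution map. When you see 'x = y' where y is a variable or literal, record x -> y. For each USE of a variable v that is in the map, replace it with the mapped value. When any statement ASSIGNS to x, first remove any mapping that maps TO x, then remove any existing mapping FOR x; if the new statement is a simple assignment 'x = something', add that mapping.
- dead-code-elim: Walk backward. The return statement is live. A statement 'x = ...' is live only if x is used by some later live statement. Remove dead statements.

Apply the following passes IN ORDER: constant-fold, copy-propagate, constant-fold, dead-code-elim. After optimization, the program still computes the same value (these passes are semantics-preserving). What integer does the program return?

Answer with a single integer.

Initial IR:
  y = 3
  c = 3
  x = 2
  z = y + x
  t = y
  v = 8
  return c
After constant-fold (7 stmts):
  y = 3
  c = 3
  x = 2
  z = y + x
  t = y
  v = 8
  return c
After copy-propagate (7 stmts):
  y = 3
  c = 3
  x = 2
  z = 3 + 2
  t = 3
  v = 8
  return 3
After constant-fold (7 stmts):
  y = 3
  c = 3
  x = 2
  z = 5
  t = 3
  v = 8
  return 3
After dead-code-elim (1 stmts):
  return 3
Evaluate:
  y = 3  =>  y = 3
  c = 3  =>  c = 3
  x = 2  =>  x = 2
  z = y + x  =>  z = 5
  t = y  =>  t = 3
  v = 8  =>  v = 8
  return c = 3

Answer: 3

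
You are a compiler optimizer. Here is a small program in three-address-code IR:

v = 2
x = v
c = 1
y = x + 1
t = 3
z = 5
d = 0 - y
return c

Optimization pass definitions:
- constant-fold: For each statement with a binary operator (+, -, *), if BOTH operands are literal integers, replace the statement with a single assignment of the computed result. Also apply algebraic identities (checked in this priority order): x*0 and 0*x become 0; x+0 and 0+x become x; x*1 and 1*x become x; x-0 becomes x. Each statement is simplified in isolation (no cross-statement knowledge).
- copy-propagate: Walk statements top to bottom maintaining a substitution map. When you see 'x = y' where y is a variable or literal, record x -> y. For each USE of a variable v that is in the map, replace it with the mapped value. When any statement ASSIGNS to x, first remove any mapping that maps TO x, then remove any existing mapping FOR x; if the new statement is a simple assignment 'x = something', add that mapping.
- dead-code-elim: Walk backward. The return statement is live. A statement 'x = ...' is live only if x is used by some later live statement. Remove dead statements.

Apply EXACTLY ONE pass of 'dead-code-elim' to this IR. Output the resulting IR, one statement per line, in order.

Applying dead-code-elim statement-by-statement:
  [8] return c  -> KEEP (return); live=['c']
  [7] d = 0 - y  -> DEAD (d not live)
  [6] z = 5  -> DEAD (z not live)
  [5] t = 3  -> DEAD (t not live)
  [4] y = x + 1  -> DEAD (y not live)
  [3] c = 1  -> KEEP; live=[]
  [2] x = v  -> DEAD (x not live)
  [1] v = 2  -> DEAD (v not live)
Result (2 stmts):
  c = 1
  return c

Answer: c = 1
return c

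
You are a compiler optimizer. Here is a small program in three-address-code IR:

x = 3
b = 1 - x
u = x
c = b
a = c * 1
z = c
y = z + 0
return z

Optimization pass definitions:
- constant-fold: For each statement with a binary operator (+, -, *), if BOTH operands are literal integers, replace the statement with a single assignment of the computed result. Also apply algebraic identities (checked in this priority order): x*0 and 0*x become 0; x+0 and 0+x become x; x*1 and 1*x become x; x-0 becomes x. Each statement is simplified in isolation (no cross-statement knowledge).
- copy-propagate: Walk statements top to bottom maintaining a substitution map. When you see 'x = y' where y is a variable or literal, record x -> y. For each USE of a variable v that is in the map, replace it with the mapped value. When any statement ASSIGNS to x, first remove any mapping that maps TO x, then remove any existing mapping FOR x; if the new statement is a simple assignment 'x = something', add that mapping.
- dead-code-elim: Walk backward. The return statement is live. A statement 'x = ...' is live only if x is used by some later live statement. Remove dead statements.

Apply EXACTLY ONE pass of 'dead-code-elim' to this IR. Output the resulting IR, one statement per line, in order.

Applying dead-code-elim statement-by-statement:
  [8] return z  -> KEEP (return); live=['z']
  [7] y = z + 0  -> DEAD (y not live)
  [6] z = c  -> KEEP; live=['c']
  [5] a = c * 1  -> DEAD (a not live)
  [4] c = b  -> KEEP; live=['b']
  [3] u = x  -> DEAD (u not live)
  [2] b = 1 - x  -> KEEP; live=['x']
  [1] x = 3  -> KEEP; live=[]
Result (5 stmts):
  x = 3
  b = 1 - x
  c = b
  z = c
  return z

Answer: x = 3
b = 1 - x
c = b
z = c
return z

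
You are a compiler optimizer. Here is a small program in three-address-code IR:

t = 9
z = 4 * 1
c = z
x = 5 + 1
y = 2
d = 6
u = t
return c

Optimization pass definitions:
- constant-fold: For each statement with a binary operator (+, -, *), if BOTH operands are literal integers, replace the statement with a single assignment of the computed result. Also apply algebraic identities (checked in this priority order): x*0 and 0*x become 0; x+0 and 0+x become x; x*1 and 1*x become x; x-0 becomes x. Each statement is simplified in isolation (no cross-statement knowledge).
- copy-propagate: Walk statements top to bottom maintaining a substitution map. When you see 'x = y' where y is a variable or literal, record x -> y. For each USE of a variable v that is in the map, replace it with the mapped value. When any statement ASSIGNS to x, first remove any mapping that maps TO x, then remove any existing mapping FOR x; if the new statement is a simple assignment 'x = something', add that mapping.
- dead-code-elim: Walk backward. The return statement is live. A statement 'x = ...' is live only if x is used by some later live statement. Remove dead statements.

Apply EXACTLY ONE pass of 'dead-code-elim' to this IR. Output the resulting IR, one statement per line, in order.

Answer: z = 4 * 1
c = z
return c

Derivation:
Applying dead-code-elim statement-by-statement:
  [8] return c  -> KEEP (return); live=['c']
  [7] u = t  -> DEAD (u not live)
  [6] d = 6  -> DEAD (d not live)
  [5] y = 2  -> DEAD (y not live)
  [4] x = 5 + 1  -> DEAD (x not live)
  [3] c = z  -> KEEP; live=['z']
  [2] z = 4 * 1  -> KEEP; live=[]
  [1] t = 9  -> DEAD (t not live)
Result (3 stmts):
  z = 4 * 1
  c = z
  return c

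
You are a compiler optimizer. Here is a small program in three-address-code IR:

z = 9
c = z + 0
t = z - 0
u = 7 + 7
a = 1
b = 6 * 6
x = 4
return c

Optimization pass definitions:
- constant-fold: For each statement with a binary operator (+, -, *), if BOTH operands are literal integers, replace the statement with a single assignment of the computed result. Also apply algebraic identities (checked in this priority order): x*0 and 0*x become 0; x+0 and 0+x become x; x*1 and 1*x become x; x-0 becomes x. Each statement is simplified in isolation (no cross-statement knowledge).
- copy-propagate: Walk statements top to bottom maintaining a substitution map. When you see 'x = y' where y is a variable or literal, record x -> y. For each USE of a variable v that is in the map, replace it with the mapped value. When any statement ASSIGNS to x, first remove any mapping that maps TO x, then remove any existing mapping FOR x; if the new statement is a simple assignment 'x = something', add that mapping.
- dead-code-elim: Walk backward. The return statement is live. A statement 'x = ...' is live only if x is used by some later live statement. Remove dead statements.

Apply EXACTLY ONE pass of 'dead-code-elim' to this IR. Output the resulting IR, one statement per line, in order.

Applying dead-code-elim statement-by-statement:
  [8] return c  -> KEEP (return); live=['c']
  [7] x = 4  -> DEAD (x not live)
  [6] b = 6 * 6  -> DEAD (b not live)
  [5] a = 1  -> DEAD (a not live)
  [4] u = 7 + 7  -> DEAD (u not live)
  [3] t = z - 0  -> DEAD (t not live)
  [2] c = z + 0  -> KEEP; live=['z']
  [1] z = 9  -> KEEP; live=[]
Result (3 stmts):
  z = 9
  c = z + 0
  return c

Answer: z = 9
c = z + 0
return c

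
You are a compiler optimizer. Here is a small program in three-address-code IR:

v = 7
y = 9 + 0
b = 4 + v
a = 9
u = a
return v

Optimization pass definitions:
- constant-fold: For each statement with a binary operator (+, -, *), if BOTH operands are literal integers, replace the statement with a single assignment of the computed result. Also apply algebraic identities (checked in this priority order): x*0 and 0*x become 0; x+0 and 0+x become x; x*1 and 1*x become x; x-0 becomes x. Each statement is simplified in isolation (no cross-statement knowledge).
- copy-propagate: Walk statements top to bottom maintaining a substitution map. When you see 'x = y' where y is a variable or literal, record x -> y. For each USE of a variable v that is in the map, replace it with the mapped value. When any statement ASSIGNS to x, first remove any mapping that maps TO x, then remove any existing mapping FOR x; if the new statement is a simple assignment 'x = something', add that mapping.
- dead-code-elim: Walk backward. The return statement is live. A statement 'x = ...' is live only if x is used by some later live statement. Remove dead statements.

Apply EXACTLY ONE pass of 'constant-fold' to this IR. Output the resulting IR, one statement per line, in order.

Applying constant-fold statement-by-statement:
  [1] v = 7  (unchanged)
  [2] y = 9 + 0  -> y = 9
  [3] b = 4 + v  (unchanged)
  [4] a = 9  (unchanged)
  [5] u = a  (unchanged)
  [6] return v  (unchanged)
Result (6 stmts):
  v = 7
  y = 9
  b = 4 + v
  a = 9
  u = a
  return v

Answer: v = 7
y = 9
b = 4 + v
a = 9
u = a
return v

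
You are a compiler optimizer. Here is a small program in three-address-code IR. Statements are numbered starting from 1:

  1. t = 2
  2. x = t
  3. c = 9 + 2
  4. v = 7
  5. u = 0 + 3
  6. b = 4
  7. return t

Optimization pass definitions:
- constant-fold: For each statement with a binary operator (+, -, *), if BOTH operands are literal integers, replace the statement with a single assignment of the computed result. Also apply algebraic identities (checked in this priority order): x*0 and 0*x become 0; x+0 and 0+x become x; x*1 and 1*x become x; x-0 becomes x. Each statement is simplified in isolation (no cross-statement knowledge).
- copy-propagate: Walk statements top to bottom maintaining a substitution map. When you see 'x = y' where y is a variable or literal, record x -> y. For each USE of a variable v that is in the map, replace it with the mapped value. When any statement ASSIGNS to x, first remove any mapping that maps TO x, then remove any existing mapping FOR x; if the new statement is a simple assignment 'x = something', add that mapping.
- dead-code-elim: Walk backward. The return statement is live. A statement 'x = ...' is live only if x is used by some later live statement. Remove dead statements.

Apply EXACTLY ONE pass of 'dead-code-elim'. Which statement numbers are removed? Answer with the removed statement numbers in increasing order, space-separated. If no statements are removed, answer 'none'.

Answer: 2 3 4 5 6

Derivation:
Backward liveness scan:
Stmt 1 't = 2': KEEP (t is live); live-in = []
Stmt 2 'x = t': DEAD (x not in live set ['t'])
Stmt 3 'c = 9 + 2': DEAD (c not in live set ['t'])
Stmt 4 'v = 7': DEAD (v not in live set ['t'])
Stmt 5 'u = 0 + 3': DEAD (u not in live set ['t'])
Stmt 6 'b = 4': DEAD (b not in live set ['t'])
Stmt 7 'return t': KEEP (return); live-in = ['t']
Removed statement numbers: [2, 3, 4, 5, 6]
Surviving IR:
  t = 2
  return t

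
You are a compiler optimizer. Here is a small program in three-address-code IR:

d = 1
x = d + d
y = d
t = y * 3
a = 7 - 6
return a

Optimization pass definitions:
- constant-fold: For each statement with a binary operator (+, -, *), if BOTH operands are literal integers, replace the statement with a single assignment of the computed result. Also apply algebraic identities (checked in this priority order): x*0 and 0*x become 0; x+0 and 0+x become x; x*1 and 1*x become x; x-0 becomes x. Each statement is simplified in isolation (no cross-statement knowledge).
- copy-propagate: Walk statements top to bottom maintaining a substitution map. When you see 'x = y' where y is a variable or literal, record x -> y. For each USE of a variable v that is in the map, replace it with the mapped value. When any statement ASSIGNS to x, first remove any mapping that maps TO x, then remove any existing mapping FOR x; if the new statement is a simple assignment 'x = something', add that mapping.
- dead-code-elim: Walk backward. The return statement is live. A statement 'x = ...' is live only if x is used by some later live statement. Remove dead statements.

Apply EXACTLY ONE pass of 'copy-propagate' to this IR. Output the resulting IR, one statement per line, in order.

Applying copy-propagate statement-by-statement:
  [1] d = 1  (unchanged)
  [2] x = d + d  -> x = 1 + 1
  [3] y = d  -> y = 1
  [4] t = y * 3  -> t = 1 * 3
  [5] a = 7 - 6  (unchanged)
  [6] return a  (unchanged)
Result (6 stmts):
  d = 1
  x = 1 + 1
  y = 1
  t = 1 * 3
  a = 7 - 6
  return a

Answer: d = 1
x = 1 + 1
y = 1
t = 1 * 3
a = 7 - 6
return a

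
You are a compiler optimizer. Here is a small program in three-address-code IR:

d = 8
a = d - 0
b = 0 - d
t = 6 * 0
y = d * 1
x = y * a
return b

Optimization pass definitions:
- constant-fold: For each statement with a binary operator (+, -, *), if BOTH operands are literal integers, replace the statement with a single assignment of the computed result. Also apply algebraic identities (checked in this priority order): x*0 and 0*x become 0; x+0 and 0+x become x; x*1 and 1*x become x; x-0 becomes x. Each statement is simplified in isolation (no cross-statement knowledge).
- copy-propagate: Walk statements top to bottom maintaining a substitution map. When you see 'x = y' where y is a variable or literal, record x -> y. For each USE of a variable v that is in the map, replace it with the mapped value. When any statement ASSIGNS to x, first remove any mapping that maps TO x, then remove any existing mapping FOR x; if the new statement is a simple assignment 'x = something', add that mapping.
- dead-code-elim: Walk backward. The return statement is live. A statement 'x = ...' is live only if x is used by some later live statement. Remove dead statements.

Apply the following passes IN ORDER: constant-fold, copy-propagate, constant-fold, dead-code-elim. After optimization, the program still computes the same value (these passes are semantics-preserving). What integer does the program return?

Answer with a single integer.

Answer: -8

Derivation:
Initial IR:
  d = 8
  a = d - 0
  b = 0 - d
  t = 6 * 0
  y = d * 1
  x = y * a
  return b
After constant-fold (7 stmts):
  d = 8
  a = d
  b = 0 - d
  t = 0
  y = d
  x = y * a
  return b
After copy-propagate (7 stmts):
  d = 8
  a = 8
  b = 0 - 8
  t = 0
  y = 8
  x = 8 * 8
  return b
After constant-fold (7 stmts):
  d = 8
  a = 8
  b = -8
  t = 0
  y = 8
  x = 64
  return b
After dead-code-elim (2 stmts):
  b = -8
  return b
Evaluate:
  d = 8  =>  d = 8
  a = d - 0  =>  a = 8
  b = 0 - d  =>  b = -8
  t = 6 * 0  =>  t = 0
  y = d * 1  =>  y = 8
  x = y * a  =>  x = 64
  return b = -8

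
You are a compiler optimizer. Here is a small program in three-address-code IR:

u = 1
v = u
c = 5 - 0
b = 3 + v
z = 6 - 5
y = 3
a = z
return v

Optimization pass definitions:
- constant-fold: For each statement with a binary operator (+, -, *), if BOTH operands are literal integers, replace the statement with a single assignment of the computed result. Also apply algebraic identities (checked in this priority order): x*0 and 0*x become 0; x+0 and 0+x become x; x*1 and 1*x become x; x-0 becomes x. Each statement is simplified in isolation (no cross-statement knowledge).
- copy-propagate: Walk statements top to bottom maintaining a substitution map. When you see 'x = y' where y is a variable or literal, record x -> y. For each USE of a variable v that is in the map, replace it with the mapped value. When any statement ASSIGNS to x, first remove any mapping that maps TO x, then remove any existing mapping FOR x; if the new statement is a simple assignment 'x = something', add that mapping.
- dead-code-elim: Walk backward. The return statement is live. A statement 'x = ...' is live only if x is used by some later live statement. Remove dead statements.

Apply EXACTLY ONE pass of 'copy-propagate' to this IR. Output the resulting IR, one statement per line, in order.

Applying copy-propagate statement-by-statement:
  [1] u = 1  (unchanged)
  [2] v = u  -> v = 1
  [3] c = 5 - 0  (unchanged)
  [4] b = 3 + v  -> b = 3 + 1
  [5] z = 6 - 5  (unchanged)
  [6] y = 3  (unchanged)
  [7] a = z  (unchanged)
  [8] return v  -> return 1
Result (8 stmts):
  u = 1
  v = 1
  c = 5 - 0
  b = 3 + 1
  z = 6 - 5
  y = 3
  a = z
  return 1

Answer: u = 1
v = 1
c = 5 - 0
b = 3 + 1
z = 6 - 5
y = 3
a = z
return 1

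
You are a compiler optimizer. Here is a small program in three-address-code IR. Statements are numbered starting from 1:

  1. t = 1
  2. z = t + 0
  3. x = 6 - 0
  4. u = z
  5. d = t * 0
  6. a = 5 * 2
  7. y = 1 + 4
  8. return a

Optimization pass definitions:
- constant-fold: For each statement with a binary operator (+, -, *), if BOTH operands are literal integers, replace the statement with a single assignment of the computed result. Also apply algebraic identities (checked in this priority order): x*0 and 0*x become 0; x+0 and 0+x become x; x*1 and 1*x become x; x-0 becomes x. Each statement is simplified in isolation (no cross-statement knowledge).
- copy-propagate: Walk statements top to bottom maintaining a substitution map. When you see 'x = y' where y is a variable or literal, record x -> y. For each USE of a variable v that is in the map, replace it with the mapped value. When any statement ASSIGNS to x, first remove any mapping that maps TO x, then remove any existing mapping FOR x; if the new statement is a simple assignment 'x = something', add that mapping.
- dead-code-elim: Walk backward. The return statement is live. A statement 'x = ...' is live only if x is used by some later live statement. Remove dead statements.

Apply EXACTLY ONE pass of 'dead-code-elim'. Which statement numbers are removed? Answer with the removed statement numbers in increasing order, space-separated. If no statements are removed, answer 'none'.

Answer: 1 2 3 4 5 7

Derivation:
Backward liveness scan:
Stmt 1 't = 1': DEAD (t not in live set [])
Stmt 2 'z = t + 0': DEAD (z not in live set [])
Stmt 3 'x = 6 - 0': DEAD (x not in live set [])
Stmt 4 'u = z': DEAD (u not in live set [])
Stmt 5 'd = t * 0': DEAD (d not in live set [])
Stmt 6 'a = 5 * 2': KEEP (a is live); live-in = []
Stmt 7 'y = 1 + 4': DEAD (y not in live set ['a'])
Stmt 8 'return a': KEEP (return); live-in = ['a']
Removed statement numbers: [1, 2, 3, 4, 5, 7]
Surviving IR:
  a = 5 * 2
  return a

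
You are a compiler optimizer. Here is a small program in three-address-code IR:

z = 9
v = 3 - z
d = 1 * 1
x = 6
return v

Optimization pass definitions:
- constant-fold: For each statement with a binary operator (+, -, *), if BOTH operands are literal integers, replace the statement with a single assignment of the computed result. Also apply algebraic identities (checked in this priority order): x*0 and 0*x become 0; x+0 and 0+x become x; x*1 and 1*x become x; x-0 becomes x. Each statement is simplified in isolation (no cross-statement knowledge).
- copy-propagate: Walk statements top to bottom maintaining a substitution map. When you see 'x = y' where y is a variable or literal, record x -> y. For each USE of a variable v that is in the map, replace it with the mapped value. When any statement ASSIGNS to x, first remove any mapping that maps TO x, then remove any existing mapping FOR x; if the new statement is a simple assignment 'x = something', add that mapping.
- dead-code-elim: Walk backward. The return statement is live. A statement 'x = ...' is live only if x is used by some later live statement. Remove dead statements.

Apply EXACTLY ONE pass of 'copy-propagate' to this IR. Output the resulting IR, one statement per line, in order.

Applying copy-propagate statement-by-statement:
  [1] z = 9  (unchanged)
  [2] v = 3 - z  -> v = 3 - 9
  [3] d = 1 * 1  (unchanged)
  [4] x = 6  (unchanged)
  [5] return v  (unchanged)
Result (5 stmts):
  z = 9
  v = 3 - 9
  d = 1 * 1
  x = 6
  return v

Answer: z = 9
v = 3 - 9
d = 1 * 1
x = 6
return v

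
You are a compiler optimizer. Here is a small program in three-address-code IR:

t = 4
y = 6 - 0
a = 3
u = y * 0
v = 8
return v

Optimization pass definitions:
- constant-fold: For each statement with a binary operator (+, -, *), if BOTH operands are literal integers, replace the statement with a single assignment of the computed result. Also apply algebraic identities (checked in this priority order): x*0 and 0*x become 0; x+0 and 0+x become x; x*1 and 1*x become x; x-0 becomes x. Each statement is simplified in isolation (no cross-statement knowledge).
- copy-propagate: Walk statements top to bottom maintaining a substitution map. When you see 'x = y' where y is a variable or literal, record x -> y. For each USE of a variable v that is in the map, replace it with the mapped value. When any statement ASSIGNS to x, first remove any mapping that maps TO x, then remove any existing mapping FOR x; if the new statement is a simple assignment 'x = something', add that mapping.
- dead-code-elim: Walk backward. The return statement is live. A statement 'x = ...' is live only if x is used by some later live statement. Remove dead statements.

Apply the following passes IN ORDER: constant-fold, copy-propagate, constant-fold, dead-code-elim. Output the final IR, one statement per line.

Initial IR:
  t = 4
  y = 6 - 0
  a = 3
  u = y * 0
  v = 8
  return v
After constant-fold (6 stmts):
  t = 4
  y = 6
  a = 3
  u = 0
  v = 8
  return v
After copy-propagate (6 stmts):
  t = 4
  y = 6
  a = 3
  u = 0
  v = 8
  return 8
After constant-fold (6 stmts):
  t = 4
  y = 6
  a = 3
  u = 0
  v = 8
  return 8
After dead-code-elim (1 stmts):
  return 8

Answer: return 8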